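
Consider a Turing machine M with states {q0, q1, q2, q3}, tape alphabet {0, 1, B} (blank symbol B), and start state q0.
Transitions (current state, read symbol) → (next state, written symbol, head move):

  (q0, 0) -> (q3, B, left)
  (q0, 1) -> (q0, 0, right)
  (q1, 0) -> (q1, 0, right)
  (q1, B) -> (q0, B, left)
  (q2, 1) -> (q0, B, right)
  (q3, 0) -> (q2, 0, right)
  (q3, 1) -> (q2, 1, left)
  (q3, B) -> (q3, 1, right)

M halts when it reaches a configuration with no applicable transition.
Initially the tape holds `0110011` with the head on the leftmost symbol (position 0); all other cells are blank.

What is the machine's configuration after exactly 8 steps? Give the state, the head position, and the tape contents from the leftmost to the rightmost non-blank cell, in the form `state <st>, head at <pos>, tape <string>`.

q0 | B[0]110011   read 0 → write B, move left, go to q3
q3 | [B]B110011   read B → write 1, move right, go to q3
q3 | 1[B]110011   read B → write 1, move right, go to q3
q3 | 11[1]10011   read 1 → write 1, move left, go to q2
q2 | 1[1]110011   read 1 → write B, move right, go to q0
q0 | 1B[1]10011   read 1 → write 0, move right, go to q0
q0 | 1B0[1]0011   read 1 → write 0, move right, go to q0
q0 | 1B00[0]011   read 0 → write B, move left, go to q3
q3 | 1B0[0]B011
After 8 steps: state q3, head at 2, tape 1B00B011.

state q3, head at 2, tape 1B00B011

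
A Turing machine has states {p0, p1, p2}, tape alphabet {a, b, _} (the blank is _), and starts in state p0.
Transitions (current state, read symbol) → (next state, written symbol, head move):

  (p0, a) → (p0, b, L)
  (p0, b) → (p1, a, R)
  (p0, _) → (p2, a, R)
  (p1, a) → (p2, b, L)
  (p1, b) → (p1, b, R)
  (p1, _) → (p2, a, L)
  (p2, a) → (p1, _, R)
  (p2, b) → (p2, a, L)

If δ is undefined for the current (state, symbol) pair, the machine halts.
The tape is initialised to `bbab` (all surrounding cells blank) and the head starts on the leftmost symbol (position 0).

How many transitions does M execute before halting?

state=p0 head=0 tape=[b]bab   (p0,b)→(p1,a,R)
state=p1 head=1 tape=a[b]ab   (p1,b)→(p1,b,R)
state=p1 head=2 tape=ab[a]b   (p1,a)→(p2,b,L)
state=p2 head=1 tape=a[b]bb   (p2,b)→(p2,a,L)
state=p2 head=0 tape=[a]abb   (p2,a)→(p1,_,R)
state=p1 head=1 tape=_[a]bb   (p1,a)→(p2,b,L)
state=p2 head=0 tape=[_]bbb
M halts after 6 transitions.

6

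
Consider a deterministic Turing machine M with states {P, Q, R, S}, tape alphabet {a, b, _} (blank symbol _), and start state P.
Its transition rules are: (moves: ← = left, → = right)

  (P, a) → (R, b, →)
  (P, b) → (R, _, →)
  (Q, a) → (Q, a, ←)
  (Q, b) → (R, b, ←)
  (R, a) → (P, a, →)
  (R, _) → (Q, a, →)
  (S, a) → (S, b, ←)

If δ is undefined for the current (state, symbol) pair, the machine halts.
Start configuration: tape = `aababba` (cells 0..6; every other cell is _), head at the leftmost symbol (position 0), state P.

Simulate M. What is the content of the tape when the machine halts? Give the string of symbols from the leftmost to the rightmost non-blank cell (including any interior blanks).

state=P head=0 tape=[a]ababba   (P,a)→(R,b,→)
state=R head=1 tape=b[a]babba   (R,a)→(P,a,→)
state=P head=2 tape=ba[b]abba   (P,b)→(R,_,→)
state=R head=3 tape=ba_[a]bba   (R,a)→(P,a,→)
state=P head=4 tape=ba_a[b]ba   (P,b)→(R,_,→)
state=R head=5 tape=ba_a_[b]a
The non-blank tape span at halt is ba_a_ba.

ba_a_ba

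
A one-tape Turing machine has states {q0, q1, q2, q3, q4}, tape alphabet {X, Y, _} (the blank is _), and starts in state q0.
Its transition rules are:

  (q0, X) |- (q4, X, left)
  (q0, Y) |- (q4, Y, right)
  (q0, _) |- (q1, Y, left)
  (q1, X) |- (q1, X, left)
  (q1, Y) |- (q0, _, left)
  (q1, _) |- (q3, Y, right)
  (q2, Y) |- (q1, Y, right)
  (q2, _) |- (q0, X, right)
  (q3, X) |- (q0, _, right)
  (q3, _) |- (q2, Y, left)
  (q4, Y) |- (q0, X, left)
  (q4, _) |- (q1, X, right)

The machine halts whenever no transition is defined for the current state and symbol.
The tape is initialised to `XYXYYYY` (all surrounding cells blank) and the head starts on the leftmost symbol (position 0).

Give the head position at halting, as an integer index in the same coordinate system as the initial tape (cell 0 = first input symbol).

-3

q0 | ____[X]YXYYYY   read X → write X, move left, go to q4
q4 | ___[_]XYXYYYY   read _ → write X, move right, go to q1
q1 | ___X[X]YXYYYY   read X → write X, move left, go to q1
q1 | ___[X]XYXYYYY   read X → write X, move left, go to q1
q1 | __[_]XXYXYYYY   read _ → write Y, move right, go to q3
q3 | __Y[X]XYXYYYY   read X → write _, move right, go to q0
q0 | __Y_[X]YXYYYY   read X → write X, move left, go to q4
q4 | __Y[_]XYXYYYY   read _ → write X, move right, go to q1
q1 | __YX[X]YXYYYY   read X → write X, move left, go to q1
q1 | __Y[X]XYXYYYY   read X → write X, move left, go to q1
q1 | __[Y]XXYXYYYY   read Y → write _, move left, go to q0
q0 | _[_]_XXYXYYYY   read _ → write Y, move left, go to q1
q1 | [_]Y_XXYXYYYY   read _ → write Y, move right, go to q3
q3 | Y[Y]_XXYXYYYY
At halt the head is at cell -3.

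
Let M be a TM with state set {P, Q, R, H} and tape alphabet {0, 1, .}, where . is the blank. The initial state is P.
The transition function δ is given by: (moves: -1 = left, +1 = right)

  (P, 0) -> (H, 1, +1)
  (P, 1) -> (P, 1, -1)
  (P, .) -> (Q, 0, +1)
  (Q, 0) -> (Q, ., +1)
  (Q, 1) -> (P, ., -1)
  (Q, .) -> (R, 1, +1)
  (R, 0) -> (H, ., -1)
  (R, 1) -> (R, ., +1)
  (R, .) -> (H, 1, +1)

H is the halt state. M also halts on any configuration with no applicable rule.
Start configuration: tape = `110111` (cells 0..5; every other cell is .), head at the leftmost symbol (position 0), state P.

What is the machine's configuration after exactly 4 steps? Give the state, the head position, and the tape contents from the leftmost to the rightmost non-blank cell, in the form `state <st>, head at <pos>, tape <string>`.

state=P head=0 tape=.[1]10111   (P,1)→(P,1,-1)
state=P head=-1 tape=[.]110111   (P,.)→(Q,0,+1)
state=Q head=0 tape=0[1]10111   (Q,1)→(P,.,-1)
state=P head=-1 tape=[0].10111   (P,0)→(H,1,+1)
state=H head=0 tape=1[.]10111
After 4 steps: state H, head at 0, tape 1.10111.

state H, head at 0, tape 1.10111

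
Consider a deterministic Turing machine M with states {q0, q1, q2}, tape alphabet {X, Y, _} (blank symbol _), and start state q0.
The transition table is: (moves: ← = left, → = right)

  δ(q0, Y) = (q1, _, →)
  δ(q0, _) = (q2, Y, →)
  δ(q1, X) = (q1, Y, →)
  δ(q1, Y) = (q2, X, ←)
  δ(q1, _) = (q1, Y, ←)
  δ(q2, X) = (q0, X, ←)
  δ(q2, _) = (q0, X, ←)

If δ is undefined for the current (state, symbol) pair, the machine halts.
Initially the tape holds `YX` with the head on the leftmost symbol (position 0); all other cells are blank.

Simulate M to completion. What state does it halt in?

q2

state=q0 head=0 tape=_[Y]X_   (q0,Y)→(q1,_,→)
state=q1 head=1 tape=__[X]_   (q1,X)→(q1,Y,→)
state=q1 head=2 tape=__Y[_]   (q1,_)→(q1,Y,←)
state=q1 head=1 tape=__[Y]Y   (q1,Y)→(q2,X,←)
state=q2 head=0 tape=_[_]XY   (q2,_)→(q0,X,←)
state=q0 head=-1 tape=[_]XXY   (q0,_)→(q2,Y,→)
state=q2 head=0 tape=Y[X]XY   (q2,X)→(q0,X,←)
state=q0 head=-1 tape=[Y]XXY   (q0,Y)→(q1,_,→)
state=q1 head=0 tape=_[X]XY   (q1,X)→(q1,Y,→)
state=q1 head=1 tape=_Y[X]Y   (q1,X)→(q1,Y,→)
state=q1 head=2 tape=_YY[Y]   (q1,Y)→(q2,X,←)
state=q2 head=1 tape=_Y[Y]X
No transition is defined for (q2, Y); M halts in state q2.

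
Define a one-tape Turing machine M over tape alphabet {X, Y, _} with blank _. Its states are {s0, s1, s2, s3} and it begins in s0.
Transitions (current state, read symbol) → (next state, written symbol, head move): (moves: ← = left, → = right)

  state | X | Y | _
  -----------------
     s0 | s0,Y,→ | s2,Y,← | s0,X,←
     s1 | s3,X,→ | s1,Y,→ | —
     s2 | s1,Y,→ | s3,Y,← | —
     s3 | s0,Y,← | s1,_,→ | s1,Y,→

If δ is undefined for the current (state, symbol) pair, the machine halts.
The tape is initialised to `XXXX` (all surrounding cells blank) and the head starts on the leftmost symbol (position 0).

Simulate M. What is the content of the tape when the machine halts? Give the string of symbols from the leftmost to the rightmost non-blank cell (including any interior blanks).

Y_YYXY

s0 | [X]XXX___   read X → write Y, move →, go to s0
s0 | Y[X]XX___   read X → write Y, move →, go to s0
s0 | YY[X]X___   read X → write Y, move →, go to s0
s0 | YYY[X]___   read X → write Y, move →, go to s0
s0 | YYYY[_]__   read _ → write X, move ←, go to s0
s0 | YYY[Y]X__   read Y → write Y, move ←, go to s2
s2 | YY[Y]YX__   read Y → write Y, move ←, go to s3
s3 | Y[Y]YYX__   read Y → write _, move →, go to s1
s1 | Y_[Y]YX__   read Y → write Y, move →, go to s1
s1 | Y_Y[Y]X__   read Y → write Y, move →, go to s1
s1 | Y_YY[X]__   read X → write X, move →, go to s3
s3 | Y_YYX[_]_   read _ → write Y, move →, go to s1
s1 | Y_YYXY[_]
The non-blank tape span at halt is Y_YYXY.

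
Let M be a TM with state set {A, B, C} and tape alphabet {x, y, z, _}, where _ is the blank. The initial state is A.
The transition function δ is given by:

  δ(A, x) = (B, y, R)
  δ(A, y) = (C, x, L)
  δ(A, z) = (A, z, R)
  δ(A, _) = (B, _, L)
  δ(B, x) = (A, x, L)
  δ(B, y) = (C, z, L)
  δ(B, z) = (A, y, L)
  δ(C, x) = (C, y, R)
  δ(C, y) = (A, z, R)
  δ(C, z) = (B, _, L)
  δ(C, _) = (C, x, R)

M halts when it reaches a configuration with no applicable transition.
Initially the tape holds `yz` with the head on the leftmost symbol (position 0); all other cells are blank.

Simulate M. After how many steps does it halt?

state=A head=0 tape=____[y]z   (A,y)→(C,x,L)
state=C head=-1 tape=___[_]xz   (C,_)→(C,x,R)
state=C head=0 tape=___x[x]z   (C,x)→(C,y,R)
state=C head=1 tape=___xy[z]   (C,z)→(B,_,L)
state=B head=0 tape=___x[y]_   (B,y)→(C,z,L)
state=C head=-1 tape=___[x]z_   (C,x)→(C,y,R)
state=C head=0 tape=___y[z]_   (C,z)→(B,_,L)
state=B head=-1 tape=___[y]__   (B,y)→(C,z,L)
state=C head=-2 tape=__[_]z__   (C,_)→(C,x,R)
state=C head=-1 tape=__x[z]__   (C,z)→(B,_,L)
state=B head=-2 tape=__[x]___   (B,x)→(A,x,L)
state=A head=-3 tape=_[_]x___   (A,_)→(B,_,L)
state=B head=-4 tape=[_]_x___
M halts after 12 transitions.

12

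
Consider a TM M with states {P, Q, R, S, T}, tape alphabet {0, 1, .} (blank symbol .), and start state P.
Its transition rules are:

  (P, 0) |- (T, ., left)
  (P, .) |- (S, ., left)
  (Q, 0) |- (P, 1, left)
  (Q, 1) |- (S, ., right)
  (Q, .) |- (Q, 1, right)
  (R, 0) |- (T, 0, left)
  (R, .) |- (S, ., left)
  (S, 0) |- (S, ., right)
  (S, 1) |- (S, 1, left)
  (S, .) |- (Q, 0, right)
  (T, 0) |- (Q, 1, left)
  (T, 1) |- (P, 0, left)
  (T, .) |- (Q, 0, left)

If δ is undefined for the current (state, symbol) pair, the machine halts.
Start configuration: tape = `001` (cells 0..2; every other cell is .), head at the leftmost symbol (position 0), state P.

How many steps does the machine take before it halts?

state=P head=0 tape=..[0]01   (P,0)→(T,.,left)
state=T head=-1 tape=.[.].01   (T,.)→(Q,0,left)
state=Q head=-2 tape=[.]0.01   (Q,.)→(Q,1,right)
state=Q head=-1 tape=1[0].01   (Q,0)→(P,1,left)
state=P head=-2 tape=[1]1.01
M halts after 4 transitions.

4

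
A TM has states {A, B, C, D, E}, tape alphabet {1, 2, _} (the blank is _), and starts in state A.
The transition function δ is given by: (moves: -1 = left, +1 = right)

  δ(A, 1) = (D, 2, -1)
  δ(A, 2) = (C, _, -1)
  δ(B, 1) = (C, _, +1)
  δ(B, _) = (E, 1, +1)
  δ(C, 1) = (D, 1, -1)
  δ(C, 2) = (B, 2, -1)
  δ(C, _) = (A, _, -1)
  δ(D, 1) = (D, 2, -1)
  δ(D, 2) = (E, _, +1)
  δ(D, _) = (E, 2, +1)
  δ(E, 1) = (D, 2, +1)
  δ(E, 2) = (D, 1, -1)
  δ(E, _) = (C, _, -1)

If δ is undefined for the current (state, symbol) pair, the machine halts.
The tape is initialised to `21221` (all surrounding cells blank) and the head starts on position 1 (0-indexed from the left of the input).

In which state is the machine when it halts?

A | 2[1]221__   read 1 → write 2, move -1, go to D
D | [2]2221__   read 2 → write _, move +1, go to E
E | _[2]221__   read 2 → write 1, move -1, go to D
D | [_]1221__   read _ → write 2, move +1, go to E
E | 2[1]221__   read 1 → write 2, move +1, go to D
D | 22[2]21__   read 2 → write _, move +1, go to E
E | 22_[2]1__   read 2 → write 1, move -1, go to D
D | 22[_]11__   read _ → write 2, move +1, go to E
E | 222[1]1__   read 1 → write 2, move +1, go to D
D | 2222[1]__   read 1 → write 2, move -1, go to D
D | 222[2]2__   read 2 → write _, move +1, go to E
E | 222_[2]__   read 2 → write 1, move -1, go to D
D | 222[_]1__   read _ → write 2, move +1, go to E
E | 2222[1]__   read 1 → write 2, move +1, go to D
D | 22222[_]_   read _ → write 2, move +1, go to E
E | 222222[_]   read _ → write _, move -1, go to C
C | 22222[2]_   read 2 → write 2, move -1, go to B
B | 2222[2]2_
No transition is defined for (B, 2); M halts in state B.

B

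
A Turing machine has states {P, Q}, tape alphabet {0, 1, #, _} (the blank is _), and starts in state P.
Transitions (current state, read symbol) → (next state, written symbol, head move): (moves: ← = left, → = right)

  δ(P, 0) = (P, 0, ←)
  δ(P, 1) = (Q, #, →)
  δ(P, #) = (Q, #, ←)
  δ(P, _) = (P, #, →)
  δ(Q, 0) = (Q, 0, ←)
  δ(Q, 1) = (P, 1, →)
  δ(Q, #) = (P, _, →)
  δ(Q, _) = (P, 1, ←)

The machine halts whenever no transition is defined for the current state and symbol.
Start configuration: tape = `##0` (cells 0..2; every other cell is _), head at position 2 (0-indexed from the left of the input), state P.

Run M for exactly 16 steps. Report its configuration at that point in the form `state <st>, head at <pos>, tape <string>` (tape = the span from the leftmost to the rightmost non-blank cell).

state Q, head at -2, tape #1#0

P | __##[0]   read 0 → write 0, move ←, go to P
P | __#[#]0   read # → write #, move ←, go to Q
Q | __[#]#0   read # → write _, move →, go to P
P | ___[#]0   read # → write #, move ←, go to Q
Q | __[_]#0   read _ → write 1, move ←, go to P
P | _[_]1#0   read _ → write #, move →, go to P
P | _#[1]#0   read 1 → write #, move →, go to Q
Q | _##[#]0   read # → write _, move →, go to P
P | _##_[0]   read 0 → write 0, move ←, go to P
P | _##[_]0   read _ → write #, move →, go to P
P | _###[0]   read 0 → write 0, move ←, go to P
P | _##[#]0   read # → write #, move ←, go to Q
Q | _#[#]#0   read # → write _, move →, go to P
P | _#_[#]0   read # → write #, move ←, go to Q
Q | _#[_]#0   read _ → write 1, move ←, go to P
P | _[#]1#0   read # → write #, move ←, go to Q
Q | [_]#1#0
After 16 steps: state Q, head at -2, tape #1#0.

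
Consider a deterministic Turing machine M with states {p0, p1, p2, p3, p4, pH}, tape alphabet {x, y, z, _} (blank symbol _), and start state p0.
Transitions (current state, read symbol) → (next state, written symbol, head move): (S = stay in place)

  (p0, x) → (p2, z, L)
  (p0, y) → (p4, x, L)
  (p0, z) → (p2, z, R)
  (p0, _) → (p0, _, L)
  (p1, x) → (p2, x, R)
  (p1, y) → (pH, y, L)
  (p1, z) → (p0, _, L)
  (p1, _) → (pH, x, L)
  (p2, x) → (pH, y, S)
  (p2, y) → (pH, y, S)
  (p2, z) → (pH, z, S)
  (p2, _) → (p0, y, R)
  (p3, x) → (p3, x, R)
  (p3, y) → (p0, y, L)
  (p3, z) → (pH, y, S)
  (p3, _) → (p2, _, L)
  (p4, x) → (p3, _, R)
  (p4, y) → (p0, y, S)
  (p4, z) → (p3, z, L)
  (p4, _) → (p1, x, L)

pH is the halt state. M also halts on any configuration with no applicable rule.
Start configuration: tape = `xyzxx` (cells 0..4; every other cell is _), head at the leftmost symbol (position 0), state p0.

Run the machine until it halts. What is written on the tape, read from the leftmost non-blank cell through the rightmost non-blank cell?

yzyzxx

p0 | _[x]yzxx   read x → write z, move L, go to p2
p2 | [_]zyzxx   read _ → write y, move R, go to p0
p0 | y[z]yzxx   read z → write z, move R, go to p2
p2 | yz[y]zxx   read y → write y, move S, go to pH
pH | yz[y]zxx
The non-blank tape span at halt is yzyzxx.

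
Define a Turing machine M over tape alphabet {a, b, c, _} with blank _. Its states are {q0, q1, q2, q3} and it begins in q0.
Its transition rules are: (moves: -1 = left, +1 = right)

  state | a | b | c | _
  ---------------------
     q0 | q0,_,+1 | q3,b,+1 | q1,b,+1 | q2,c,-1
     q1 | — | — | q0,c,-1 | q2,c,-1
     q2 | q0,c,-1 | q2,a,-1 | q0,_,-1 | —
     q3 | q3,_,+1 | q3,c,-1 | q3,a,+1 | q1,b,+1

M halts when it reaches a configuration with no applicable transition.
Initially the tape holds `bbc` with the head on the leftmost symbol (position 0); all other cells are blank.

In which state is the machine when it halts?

q1

state=q0 head=0 tape=_[b]bc__   (q0,b)→(q3,b,+1)
state=q3 head=1 tape=_b[b]c__   (q3,b)→(q3,c,-1)
state=q3 head=0 tape=_[b]cc__   (q3,b)→(q3,c,-1)
state=q3 head=-1 tape=[_]ccc__   (q3,_)→(q1,b,+1)
state=q1 head=0 tape=b[c]cc__   (q1,c)→(q0,c,-1)
state=q0 head=-1 tape=[b]ccc__   (q0,b)→(q3,b,+1)
state=q3 head=0 tape=b[c]cc__   (q3,c)→(q3,a,+1)
state=q3 head=1 tape=ba[c]c__   (q3,c)→(q3,a,+1)
state=q3 head=2 tape=baa[c]__   (q3,c)→(q3,a,+1)
state=q3 head=3 tape=baaa[_]_   (q3,_)→(q1,b,+1)
state=q1 head=4 tape=baaab[_]   (q1,_)→(q2,c,-1)
state=q2 head=3 tape=baaa[b]c   (q2,b)→(q2,a,-1)
state=q2 head=2 tape=baa[a]ac   (q2,a)→(q0,c,-1)
state=q0 head=1 tape=ba[a]cac   (q0,a)→(q0,_,+1)
state=q0 head=2 tape=ba_[c]ac   (q0,c)→(q1,b,+1)
state=q1 head=3 tape=ba_b[a]c
No transition is defined for (q1, a); M halts in state q1.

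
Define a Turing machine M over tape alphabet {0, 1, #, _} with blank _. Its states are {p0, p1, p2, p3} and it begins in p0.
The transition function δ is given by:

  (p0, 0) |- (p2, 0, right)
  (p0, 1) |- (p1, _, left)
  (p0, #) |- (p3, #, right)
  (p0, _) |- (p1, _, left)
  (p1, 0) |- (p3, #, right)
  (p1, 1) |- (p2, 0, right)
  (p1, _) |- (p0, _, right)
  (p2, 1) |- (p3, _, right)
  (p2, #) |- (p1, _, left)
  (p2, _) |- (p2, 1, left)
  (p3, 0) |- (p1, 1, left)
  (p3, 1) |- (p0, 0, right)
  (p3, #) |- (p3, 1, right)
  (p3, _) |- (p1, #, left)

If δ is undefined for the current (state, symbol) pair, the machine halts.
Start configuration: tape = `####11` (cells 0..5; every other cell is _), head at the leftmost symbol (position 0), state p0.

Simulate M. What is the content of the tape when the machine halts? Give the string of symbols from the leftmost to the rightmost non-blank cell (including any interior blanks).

state=p0 head=0 tape=[#]###11   (p0,#)→(p3,#,right)
state=p3 head=1 tape=#[#]##11   (p3,#)→(p3,1,right)
state=p3 head=2 tape=#1[#]#11   (p3,#)→(p3,1,right)
state=p3 head=3 tape=#11[#]11   (p3,#)→(p3,1,right)
state=p3 head=4 tape=#111[1]1   (p3,1)→(p0,0,right)
state=p0 head=5 tape=#1110[1]   (p0,1)→(p1,_,left)
state=p1 head=4 tape=#111[0]_   (p1,0)→(p3,#,right)
state=p3 head=5 tape=#111#[_]   (p3,_)→(p1,#,left)
state=p1 head=4 tape=#111[#]#
The non-blank tape span at halt is #111##.

#111##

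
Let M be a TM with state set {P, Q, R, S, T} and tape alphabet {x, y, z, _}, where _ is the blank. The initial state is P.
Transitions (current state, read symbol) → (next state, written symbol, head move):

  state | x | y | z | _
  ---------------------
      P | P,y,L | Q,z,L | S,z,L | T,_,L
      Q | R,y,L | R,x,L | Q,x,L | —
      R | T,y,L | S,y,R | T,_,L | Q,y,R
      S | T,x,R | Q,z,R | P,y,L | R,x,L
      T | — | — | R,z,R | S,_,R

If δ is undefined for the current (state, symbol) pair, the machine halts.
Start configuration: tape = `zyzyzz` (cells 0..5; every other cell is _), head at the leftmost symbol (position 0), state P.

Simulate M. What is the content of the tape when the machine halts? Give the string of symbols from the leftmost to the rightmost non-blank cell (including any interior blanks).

y_yxyzyzz

state=P head=0 tape=___[z]yzyzz   (P,z)→(S,z,L)
state=S head=-1 tape=__[_]zyzyzz   (S,_)→(R,x,L)
state=R head=-2 tape=_[_]xzyzyzz   (R,_)→(Q,y,R)
state=Q head=-1 tape=_y[x]zyzyzz   (Q,x)→(R,y,L)
state=R head=-2 tape=_[y]yzyzyzz   (R,y)→(S,y,R)
state=S head=-1 tape=_y[y]zyzyzz   (S,y)→(Q,z,R)
state=Q head=0 tape=_yz[z]yzyzz   (Q,z)→(Q,x,L)
state=Q head=-1 tape=_y[z]xyzyzz   (Q,z)→(Q,x,L)
state=Q head=-2 tape=_[y]xxyzyzz   (Q,y)→(R,x,L)
state=R head=-3 tape=[_]xxxyzyzz   (R,_)→(Q,y,R)
state=Q head=-2 tape=y[x]xxyzyzz   (Q,x)→(R,y,L)
state=R head=-3 tape=[y]yxxyzyzz   (R,y)→(S,y,R)
state=S head=-2 tape=y[y]xxyzyzz   (S,y)→(Q,z,R)
state=Q head=-1 tape=yz[x]xyzyzz   (Q,x)→(R,y,L)
state=R head=-2 tape=y[z]yxyzyzz   (R,z)→(T,_,L)
state=T head=-3 tape=[y]_yxyzyzz
The non-blank tape span at halt is y_yxyzyzz.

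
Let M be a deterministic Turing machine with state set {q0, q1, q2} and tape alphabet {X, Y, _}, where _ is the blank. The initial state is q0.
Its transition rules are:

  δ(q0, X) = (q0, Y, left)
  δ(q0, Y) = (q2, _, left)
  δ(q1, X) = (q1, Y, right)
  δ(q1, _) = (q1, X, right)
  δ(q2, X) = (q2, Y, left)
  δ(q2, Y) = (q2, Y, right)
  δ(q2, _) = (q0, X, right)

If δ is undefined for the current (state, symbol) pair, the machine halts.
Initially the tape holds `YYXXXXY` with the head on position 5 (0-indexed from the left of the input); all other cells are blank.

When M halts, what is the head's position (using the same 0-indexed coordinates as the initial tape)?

7

state=q0 head=5 tape=YYXXX[X]Y_   (q0,X)→(q0,Y,left)
state=q0 head=4 tape=YYXX[X]YY_   (q0,X)→(q0,Y,left)
state=q0 head=3 tape=YYX[X]YYY_   (q0,X)→(q0,Y,left)
state=q0 head=2 tape=YY[X]YYYY_   (q0,X)→(q0,Y,left)
state=q0 head=1 tape=Y[Y]YYYYY_   (q0,Y)→(q2,_,left)
state=q2 head=0 tape=[Y]_YYYYY_   (q2,Y)→(q2,Y,right)
state=q2 head=1 tape=Y[_]YYYYY_   (q2,_)→(q0,X,right)
state=q0 head=2 tape=YX[Y]YYYY_   (q0,Y)→(q2,_,left)
state=q2 head=1 tape=Y[X]_YYYY_   (q2,X)→(q2,Y,left)
state=q2 head=0 tape=[Y]Y_YYYY_   (q2,Y)→(q2,Y,right)
state=q2 head=1 tape=Y[Y]_YYYY_   (q2,Y)→(q2,Y,right)
state=q2 head=2 tape=YY[_]YYYY_   (q2,_)→(q0,X,right)
state=q0 head=3 tape=YYX[Y]YYY_   (q0,Y)→(q2,_,left)
state=q2 head=2 tape=YY[X]_YYY_   (q2,X)→(q2,Y,left)
state=q2 head=1 tape=Y[Y]Y_YYY_   (q2,Y)→(q2,Y,right)
state=q2 head=2 tape=YY[Y]_YYY_   (q2,Y)→(q2,Y,right)
state=q2 head=3 tape=YYY[_]YYY_   (q2,_)→(q0,X,right)
state=q0 head=4 tape=YYYX[Y]YY_   (q0,Y)→(q2,_,left)
state=q2 head=3 tape=YYY[X]_YY_   (q2,X)→(q2,Y,left)
state=q2 head=2 tape=YY[Y]Y_YY_   (q2,Y)→(q2,Y,right)
state=q2 head=3 tape=YYY[Y]_YY_   (q2,Y)→(q2,Y,right)
state=q2 head=4 tape=YYYY[_]YY_   (q2,_)→(q0,X,right)
state=q0 head=5 tape=YYYYX[Y]Y_   (q0,Y)→(q2,_,left)
state=q2 head=4 tape=YYYY[X]_Y_   (q2,X)→(q2,Y,left)
state=q2 head=3 tape=YYY[Y]Y_Y_   (q2,Y)→(q2,Y,right)
state=q2 head=4 tape=YYYY[Y]_Y_   (q2,Y)→(q2,Y,right)
state=q2 head=5 tape=YYYYY[_]Y_   (q2,_)→(q0,X,right)
state=q0 head=6 tape=YYYYYX[Y]_   (q0,Y)→(q2,_,left)
state=q2 head=5 tape=YYYYY[X]__   (q2,X)→(q2,Y,left)
state=q2 head=4 tape=YYYY[Y]Y__   (q2,Y)→(q2,Y,right)
state=q2 head=5 tape=YYYYY[Y]__   (q2,Y)→(q2,Y,right)
state=q2 head=6 tape=YYYYYY[_]_   (q2,_)→(q0,X,right)
state=q0 head=7 tape=YYYYYYX[_]
At halt the head is at cell 7.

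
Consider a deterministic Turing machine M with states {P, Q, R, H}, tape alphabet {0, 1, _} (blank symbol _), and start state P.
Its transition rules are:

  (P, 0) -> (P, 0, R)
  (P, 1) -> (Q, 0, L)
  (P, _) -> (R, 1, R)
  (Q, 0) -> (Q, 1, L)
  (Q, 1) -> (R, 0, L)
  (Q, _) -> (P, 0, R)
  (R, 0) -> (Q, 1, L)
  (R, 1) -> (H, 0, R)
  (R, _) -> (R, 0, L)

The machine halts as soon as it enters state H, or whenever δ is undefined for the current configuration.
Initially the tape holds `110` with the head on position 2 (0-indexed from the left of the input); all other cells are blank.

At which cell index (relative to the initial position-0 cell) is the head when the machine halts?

4

P | 11[0]__   read 0 → write 0, move R, go to P
P | 110[_]_   read _ → write 1, move R, go to R
R | 1101[_]   read _ → write 0, move L, go to R
R | 110[1]0   read 1 → write 0, move R, go to H
H | 1100[0]
At halt the head is at cell 4.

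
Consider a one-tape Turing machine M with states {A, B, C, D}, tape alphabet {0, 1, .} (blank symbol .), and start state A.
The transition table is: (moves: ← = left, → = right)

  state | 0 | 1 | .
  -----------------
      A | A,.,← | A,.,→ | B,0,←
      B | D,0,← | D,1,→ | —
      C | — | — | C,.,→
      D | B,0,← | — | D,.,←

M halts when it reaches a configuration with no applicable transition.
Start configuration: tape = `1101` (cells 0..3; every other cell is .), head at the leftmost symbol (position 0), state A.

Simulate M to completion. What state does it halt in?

state=A head=0 tape=[1]101   (A,1)→(A,.,→)
state=A head=1 tape=.[1]01   (A,1)→(A,.,→)
state=A head=2 tape=..[0]1   (A,0)→(A,.,←)
state=A head=1 tape=.[.].1   (A,.)→(B,0,←)
state=B head=0 tape=[.]0.1
No transition is defined for (B, .); M halts in state B.

B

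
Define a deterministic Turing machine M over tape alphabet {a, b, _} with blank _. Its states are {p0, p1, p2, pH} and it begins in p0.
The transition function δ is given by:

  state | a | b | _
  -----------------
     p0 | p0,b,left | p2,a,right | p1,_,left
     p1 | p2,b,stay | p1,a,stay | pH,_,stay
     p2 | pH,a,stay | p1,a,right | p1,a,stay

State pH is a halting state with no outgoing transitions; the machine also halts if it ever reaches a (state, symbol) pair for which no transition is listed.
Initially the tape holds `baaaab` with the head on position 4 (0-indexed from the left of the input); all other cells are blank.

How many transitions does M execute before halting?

p0 | baaa[a]b_   read a → write b, move left, go to p0
p0 | baa[a]bb_   read a → write b, move left, go to p0
p0 | ba[a]bbb_   read a → write b, move left, go to p0
p0 | b[a]bbbb_   read a → write b, move left, go to p0
p0 | [b]bbbbb_   read b → write a, move right, go to p2
p2 | a[b]bbbb_   read b → write a, move right, go to p1
p1 | aa[b]bbb_   read b → write a, move stay, go to p1
p1 | aa[a]bbb_   read a → write b, move stay, go to p2
p2 | aa[b]bbb_   read b → write a, move right, go to p1
p1 | aaa[b]bb_   read b → write a, move stay, go to p1
p1 | aaa[a]bb_   read a → write b, move stay, go to p2
p2 | aaa[b]bb_   read b → write a, move right, go to p1
p1 | aaaa[b]b_   read b → write a, move stay, go to p1
p1 | aaaa[a]b_   read a → write b, move stay, go to p2
p2 | aaaa[b]b_   read b → write a, move right, go to p1
p1 | aaaaa[b]_   read b → write a, move stay, go to p1
p1 | aaaaa[a]_   read a → write b, move stay, go to p2
p2 | aaaaa[b]_   read b → write a, move right, go to p1
p1 | aaaaaa[_]   read _ → write _, move stay, go to pH
pH | aaaaaa[_]
M halts after 19 transitions.

19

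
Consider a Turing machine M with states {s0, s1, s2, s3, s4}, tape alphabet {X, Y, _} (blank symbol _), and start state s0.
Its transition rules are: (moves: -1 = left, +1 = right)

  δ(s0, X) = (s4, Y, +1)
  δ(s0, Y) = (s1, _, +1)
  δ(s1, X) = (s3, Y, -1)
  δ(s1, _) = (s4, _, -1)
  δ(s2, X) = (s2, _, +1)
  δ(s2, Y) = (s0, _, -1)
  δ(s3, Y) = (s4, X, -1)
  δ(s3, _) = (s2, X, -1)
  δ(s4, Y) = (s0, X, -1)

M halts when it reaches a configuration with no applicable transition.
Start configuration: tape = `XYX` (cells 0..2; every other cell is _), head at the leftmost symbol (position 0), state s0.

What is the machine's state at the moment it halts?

state=s0 head=0 tape=_[X]YX   (s0,X)→(s4,Y,+1)
state=s4 head=1 tape=_Y[Y]X   (s4,Y)→(s0,X,-1)
state=s0 head=0 tape=_[Y]XX   (s0,Y)→(s1,_,+1)
state=s1 head=1 tape=__[X]X   (s1,X)→(s3,Y,-1)
state=s3 head=0 tape=_[_]YX   (s3,_)→(s2,X,-1)
state=s2 head=-1 tape=[_]XYX
No transition is defined for (s2, _); M halts in state s2.

s2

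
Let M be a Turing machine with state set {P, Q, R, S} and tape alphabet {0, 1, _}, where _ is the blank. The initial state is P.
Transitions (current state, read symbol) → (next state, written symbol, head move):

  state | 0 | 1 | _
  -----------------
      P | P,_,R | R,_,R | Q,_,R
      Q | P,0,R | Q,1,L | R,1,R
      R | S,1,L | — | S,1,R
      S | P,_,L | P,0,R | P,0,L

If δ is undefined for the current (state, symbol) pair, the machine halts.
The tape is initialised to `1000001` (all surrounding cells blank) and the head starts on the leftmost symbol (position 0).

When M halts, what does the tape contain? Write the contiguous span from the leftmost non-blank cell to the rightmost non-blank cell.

0_1

state=P head=0 tape=_[1]000001   (P,1)→(R,_,R)
state=R head=1 tape=__[0]00001   (R,0)→(S,1,L)
state=S head=0 tape=_[_]100001   (S,_)→(P,0,L)
state=P head=-1 tape=[_]0100001   (P,_)→(Q,_,R)
state=Q head=0 tape=_[0]100001   (Q,0)→(P,0,R)
state=P head=1 tape=_0[1]00001   (P,1)→(R,_,R)
state=R head=2 tape=_0_[0]0001   (R,0)→(S,1,L)
state=S head=1 tape=_0[_]10001   (S,_)→(P,0,L)
state=P head=0 tape=_[0]010001   (P,0)→(P,_,R)
state=P head=1 tape=__[0]10001   (P,0)→(P,_,R)
state=P head=2 tape=___[1]0001   (P,1)→(R,_,R)
state=R head=3 tape=____[0]001   (R,0)→(S,1,L)
state=S head=2 tape=___[_]1001   (S,_)→(P,0,L)
state=P head=1 tape=__[_]01001   (P,_)→(Q,_,R)
state=Q head=2 tape=___[0]1001   (Q,0)→(P,0,R)
state=P head=3 tape=___0[1]001   (P,1)→(R,_,R)
state=R head=4 tape=___0_[0]01   (R,0)→(S,1,L)
state=S head=3 tape=___0[_]101   (S,_)→(P,0,L)
state=P head=2 tape=___[0]0101   (P,0)→(P,_,R)
state=P head=3 tape=____[0]101   (P,0)→(P,_,R)
state=P head=4 tape=_____[1]01   (P,1)→(R,_,R)
state=R head=5 tape=______[0]1   (R,0)→(S,1,L)
state=S head=4 tape=_____[_]11   (S,_)→(P,0,L)
state=P head=3 tape=____[_]011   (P,_)→(Q,_,R)
state=Q head=4 tape=_____[0]11   (Q,0)→(P,0,R)
state=P head=5 tape=_____0[1]1   (P,1)→(R,_,R)
state=R head=6 tape=_____0_[1]
The non-blank tape span at halt is 0_1.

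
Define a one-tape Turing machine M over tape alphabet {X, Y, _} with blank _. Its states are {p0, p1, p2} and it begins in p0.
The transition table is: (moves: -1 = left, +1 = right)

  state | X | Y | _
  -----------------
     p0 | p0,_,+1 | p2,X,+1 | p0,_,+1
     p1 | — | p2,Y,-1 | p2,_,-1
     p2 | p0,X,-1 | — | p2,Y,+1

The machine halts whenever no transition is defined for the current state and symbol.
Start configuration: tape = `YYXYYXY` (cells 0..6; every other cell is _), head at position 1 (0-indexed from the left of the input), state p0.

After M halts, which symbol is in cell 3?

X

p0 | Y[Y]XYYXY   read Y → write X, move +1, go to p2
p2 | YX[X]YYXY   read X → write X, move -1, go to p0
p0 | Y[X]XYYXY   read X → write _, move +1, go to p0
p0 | Y_[X]YYXY   read X → write _, move +1, go to p0
p0 | Y__[Y]YXY   read Y → write X, move +1, go to p2
p2 | Y__X[Y]XY
Cell 3 holds X when M halts.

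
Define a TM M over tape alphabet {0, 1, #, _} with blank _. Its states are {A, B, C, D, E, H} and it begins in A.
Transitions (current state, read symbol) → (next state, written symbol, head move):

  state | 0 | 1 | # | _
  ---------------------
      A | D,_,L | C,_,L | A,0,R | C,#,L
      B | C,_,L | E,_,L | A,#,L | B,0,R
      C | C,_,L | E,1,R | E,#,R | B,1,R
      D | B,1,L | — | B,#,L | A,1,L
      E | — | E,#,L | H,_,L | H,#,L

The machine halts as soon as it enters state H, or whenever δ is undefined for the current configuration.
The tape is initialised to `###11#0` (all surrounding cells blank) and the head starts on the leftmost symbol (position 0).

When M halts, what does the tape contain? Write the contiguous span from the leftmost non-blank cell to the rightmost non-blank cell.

A | _[#]##11#0   read # → write 0, move R, go to A
A | _0[#]#11#0   read # → write 0, move R, go to A
A | _00[#]11#0   read # → write 0, move R, go to A
A | _000[1]1#0   read 1 → write _, move L, go to C
C | _00[0]_1#0   read 0 → write _, move L, go to C
C | _0[0]__1#0   read 0 → write _, move L, go to C
C | _[0]___1#0   read 0 → write _, move L, go to C
C | [_]____1#0   read _ → write 1, move R, go to B
B | 1[_]___1#0   read _ → write 0, move R, go to B
B | 10[_]__1#0   read _ → write 0, move R, go to B
B | 100[_]_1#0   read _ → write 0, move R, go to B
B | 1000[_]1#0   read _ → write 0, move R, go to B
B | 10000[1]#0   read 1 → write _, move L, go to E
E | 1000[0]_#0
The non-blank tape span at halt is 10000_#0.

10000_#0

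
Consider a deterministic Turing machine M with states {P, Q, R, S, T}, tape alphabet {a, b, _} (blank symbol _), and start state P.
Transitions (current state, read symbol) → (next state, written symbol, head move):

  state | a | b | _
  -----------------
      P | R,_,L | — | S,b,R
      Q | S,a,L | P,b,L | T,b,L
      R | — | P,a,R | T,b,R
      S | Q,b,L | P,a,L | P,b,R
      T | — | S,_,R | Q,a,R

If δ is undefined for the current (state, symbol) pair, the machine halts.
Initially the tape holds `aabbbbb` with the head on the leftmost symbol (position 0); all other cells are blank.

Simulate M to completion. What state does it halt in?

P

P | __[a]abbbbb   read a → write _, move L, go to R
R | _[_]_abbbbb   read _ → write b, move R, go to T
T | _b[_]abbbbb   read _ → write a, move R, go to Q
Q | _ba[a]bbbbb   read a → write a, move L, go to S
S | _b[a]abbbbb   read a → write b, move L, go to Q
Q | _[b]babbbbb   read b → write b, move L, go to P
P | [_]bbabbbbb   read _ → write b, move R, go to S
S | b[b]babbbbb   read b → write a, move L, go to P
P | [b]ababbbbb
No transition is defined for (P, b); M halts in state P.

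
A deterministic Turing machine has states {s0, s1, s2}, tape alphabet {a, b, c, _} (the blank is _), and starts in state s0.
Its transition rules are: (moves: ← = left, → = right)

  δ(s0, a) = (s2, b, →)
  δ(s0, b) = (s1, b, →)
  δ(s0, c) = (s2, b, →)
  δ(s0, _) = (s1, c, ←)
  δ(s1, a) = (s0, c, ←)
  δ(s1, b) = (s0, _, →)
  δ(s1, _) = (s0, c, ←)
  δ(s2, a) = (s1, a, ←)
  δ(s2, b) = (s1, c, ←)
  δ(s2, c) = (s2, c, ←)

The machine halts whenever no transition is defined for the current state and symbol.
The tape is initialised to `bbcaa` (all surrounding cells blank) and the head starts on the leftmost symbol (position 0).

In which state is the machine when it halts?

state=s0 head=0 tape=[b]bcaa_   (s0,b)→(s1,b,→)
state=s1 head=1 tape=b[b]caa_   (s1,b)→(s0,_,→)
state=s0 head=2 tape=b_[c]aa_   (s0,c)→(s2,b,→)
state=s2 head=3 tape=b_b[a]a_   (s2,a)→(s1,a,←)
state=s1 head=2 tape=b_[b]aa_   (s1,b)→(s0,_,→)
state=s0 head=3 tape=b__[a]a_   (s0,a)→(s2,b,→)
state=s2 head=4 tape=b__b[a]_   (s2,a)→(s1,a,←)
state=s1 head=3 tape=b__[b]a_   (s1,b)→(s0,_,→)
state=s0 head=4 tape=b___[a]_   (s0,a)→(s2,b,→)
state=s2 head=5 tape=b___b[_]
No transition is defined for (s2, _); M halts in state s2.

s2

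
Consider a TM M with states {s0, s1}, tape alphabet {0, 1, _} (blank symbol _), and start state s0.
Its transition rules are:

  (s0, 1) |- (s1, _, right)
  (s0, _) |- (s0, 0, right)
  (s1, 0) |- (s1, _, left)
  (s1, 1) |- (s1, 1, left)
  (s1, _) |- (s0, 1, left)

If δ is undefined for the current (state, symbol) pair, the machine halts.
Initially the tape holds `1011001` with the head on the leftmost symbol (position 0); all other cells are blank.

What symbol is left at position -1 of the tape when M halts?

0

s0 | _[1]011001   read 1 → write _, move right, go to s1
s1 | __[0]11001   read 0 → write _, move left, go to s1
s1 | _[_]_11001   read _ → write 1, move left, go to s0
s0 | [_]1_11001   read _ → write 0, move right, go to s0
s0 | 0[1]_11001   read 1 → write _, move right, go to s1
s1 | 0_[_]11001   read _ → write 1, move left, go to s0
s0 | 0[_]111001   read _ → write 0, move right, go to s0
s0 | 00[1]11001   read 1 → write _, move right, go to s1
s1 | 00_[1]1001   read 1 → write 1, move left, go to s1
s1 | 00[_]11001   read _ → write 1, move left, go to s0
s0 | 0[0]111001
Cell -1 holds 0 when M halts.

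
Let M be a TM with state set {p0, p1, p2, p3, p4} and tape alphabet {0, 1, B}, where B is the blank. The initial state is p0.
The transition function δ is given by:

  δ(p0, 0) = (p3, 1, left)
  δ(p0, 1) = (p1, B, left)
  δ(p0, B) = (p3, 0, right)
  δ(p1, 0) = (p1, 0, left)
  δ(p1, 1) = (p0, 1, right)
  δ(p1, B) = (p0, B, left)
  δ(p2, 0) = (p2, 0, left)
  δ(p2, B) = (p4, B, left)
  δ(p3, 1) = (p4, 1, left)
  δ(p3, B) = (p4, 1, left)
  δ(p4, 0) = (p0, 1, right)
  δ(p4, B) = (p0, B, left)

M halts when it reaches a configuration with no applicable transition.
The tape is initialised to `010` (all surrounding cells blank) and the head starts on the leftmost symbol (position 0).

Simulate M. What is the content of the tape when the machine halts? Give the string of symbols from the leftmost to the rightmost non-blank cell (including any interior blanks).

111100

p0 | BBB[0]10   read 0 → write 1, move left, go to p3
p3 | BB[B]110   read B → write 1, move left, go to p4
p4 | B[B]1110   read B → write B, move left, go to p0
p0 | [B]B1110   read B → write 0, move right, go to p3
p3 | 0[B]1110   read B → write 1, move left, go to p4
p4 | [0]11110   read 0 → write 1, move right, go to p0
p0 | 1[1]1110   read 1 → write B, move left, go to p1
p1 | [1]B1110   read 1 → write 1, move right, go to p0
p0 | 1[B]1110   read B → write 0, move right, go to p3
p3 | 10[1]110   read 1 → write 1, move left, go to p4
p4 | 1[0]1110   read 0 → write 1, move right, go to p0
p0 | 11[1]110   read 1 → write B, move left, go to p1
p1 | 1[1]B110   read 1 → write 1, move right, go to p0
p0 | 11[B]110   read B → write 0, move right, go to p3
p3 | 110[1]10   read 1 → write 1, move left, go to p4
p4 | 11[0]110   read 0 → write 1, move right, go to p0
p0 | 111[1]10   read 1 → write B, move left, go to p1
p1 | 11[1]B10   read 1 → write 1, move right, go to p0
p0 | 111[B]10   read B → write 0, move right, go to p3
p3 | 1110[1]0   read 1 → write 1, move left, go to p4
p4 | 111[0]10   read 0 → write 1, move right, go to p0
p0 | 1111[1]0   read 1 → write B, move left, go to p1
p1 | 111[1]B0   read 1 → write 1, move right, go to p0
p0 | 1111[B]0   read B → write 0, move right, go to p3
p3 | 11110[0]
The non-blank tape span at halt is 111100.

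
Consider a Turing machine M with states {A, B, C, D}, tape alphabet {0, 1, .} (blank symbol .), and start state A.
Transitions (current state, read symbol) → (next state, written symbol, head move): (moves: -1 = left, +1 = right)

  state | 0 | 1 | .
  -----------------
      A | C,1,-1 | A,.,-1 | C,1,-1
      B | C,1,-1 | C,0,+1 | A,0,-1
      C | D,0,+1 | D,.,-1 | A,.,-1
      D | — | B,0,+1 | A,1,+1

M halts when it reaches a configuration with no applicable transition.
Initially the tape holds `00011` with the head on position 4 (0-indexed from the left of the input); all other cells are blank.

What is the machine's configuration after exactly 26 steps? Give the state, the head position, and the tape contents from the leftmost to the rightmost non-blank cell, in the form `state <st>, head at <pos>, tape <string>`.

state B, head at 6, tape 000000

state=A head=4 tape=0001[1]..   (A,1)→(A,.,-1)
state=A head=3 tape=000[1]...   (A,1)→(A,.,-1)
state=A head=2 tape=00[0]....   (A,0)→(C,1,-1)
state=C head=1 tape=0[0]1....   (C,0)→(D,0,+1)
state=D head=2 tape=00[1]....   (D,1)→(B,0,+1)
state=B head=3 tape=000[.]...   (B,.)→(A,0,-1)
state=A head=2 tape=00[0]0...   (A,0)→(C,1,-1)
state=C head=1 tape=0[0]10...   (C,0)→(D,0,+1)
state=D head=2 tape=00[1]0...   (D,1)→(B,0,+1)
state=B head=3 tape=000[0]...   (B,0)→(C,1,-1)
state=C head=2 tape=00[0]1...   (C,0)→(D,0,+1)
state=D head=3 tape=000[1]...   (D,1)→(B,0,+1)
state=B head=4 tape=0000[.]..   (B,.)→(A,0,-1)
state=A head=3 tape=000[0]0..   (A,0)→(C,1,-1)
state=C head=2 tape=00[0]10..   (C,0)→(D,0,+1)
state=D head=3 tape=000[1]0..   (D,1)→(B,0,+1)
state=B head=4 tape=0000[0]..   (B,0)→(C,1,-1)
state=C head=3 tape=000[0]1..   (C,0)→(D,0,+1)
state=D head=4 tape=0000[1]..   (D,1)→(B,0,+1)
state=B head=5 tape=00000[.].   (B,.)→(A,0,-1)
state=A head=4 tape=0000[0]0.   (A,0)→(C,1,-1)
state=C head=3 tape=000[0]10.   (C,0)→(D,0,+1)
state=D head=4 tape=0000[1]0.   (D,1)→(B,0,+1)
state=B head=5 tape=00000[0].   (B,0)→(C,1,-1)
state=C head=4 tape=0000[0]1.   (C,0)→(D,0,+1)
state=D head=5 tape=00000[1].   (D,1)→(B,0,+1)
state=B head=6 tape=000000[.]
After 26 steps: state B, head at 6, tape 000000.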